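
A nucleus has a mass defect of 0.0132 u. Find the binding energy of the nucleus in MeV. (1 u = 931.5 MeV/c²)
B.E. = Δm × 931.5 = 12.3 MeV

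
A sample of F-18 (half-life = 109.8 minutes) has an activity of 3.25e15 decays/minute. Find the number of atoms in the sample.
N = A/λ = 5.148e17 atoms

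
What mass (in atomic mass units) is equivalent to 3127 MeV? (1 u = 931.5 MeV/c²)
m = E/c² = 3.357 u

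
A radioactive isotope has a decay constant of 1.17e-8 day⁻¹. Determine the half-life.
t½ = ln(2)/λ = 5.924e7 days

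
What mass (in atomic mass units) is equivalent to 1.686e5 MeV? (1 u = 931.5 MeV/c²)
m = E/c² = 181 u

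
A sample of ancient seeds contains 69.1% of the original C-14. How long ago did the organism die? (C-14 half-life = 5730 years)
Age = t½ × log₂(1/ratio) = 3055 years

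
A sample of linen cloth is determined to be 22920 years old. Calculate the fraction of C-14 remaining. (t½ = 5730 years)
N/N₀ = (1/2)^(t/t½) = 0.0625 = 6.25%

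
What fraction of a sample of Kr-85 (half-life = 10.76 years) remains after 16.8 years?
N/N₀ = (1/2)^(t/t½) = 0.3388 = 33.9%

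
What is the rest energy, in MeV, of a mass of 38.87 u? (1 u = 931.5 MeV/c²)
E = mc² = 36210 MeV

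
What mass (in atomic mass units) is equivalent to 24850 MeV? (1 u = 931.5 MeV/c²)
m = E/c² = 26.68 u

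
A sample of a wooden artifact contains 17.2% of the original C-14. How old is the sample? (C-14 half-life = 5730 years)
Age = t½ × log₂(1/ratio) = 14550 years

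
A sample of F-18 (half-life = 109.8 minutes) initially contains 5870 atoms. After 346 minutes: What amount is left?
N = N₀(1/2)^(t/t½) = 660.8 atoms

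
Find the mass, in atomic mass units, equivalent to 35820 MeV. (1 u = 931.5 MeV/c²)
m = E/c² = 38.45 u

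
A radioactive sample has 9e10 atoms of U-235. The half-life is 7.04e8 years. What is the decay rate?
A = λN = 88.61 decays/year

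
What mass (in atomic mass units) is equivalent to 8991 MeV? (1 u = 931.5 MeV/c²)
m = E/c² = 9.652 u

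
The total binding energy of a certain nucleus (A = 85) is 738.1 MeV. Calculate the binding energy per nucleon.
B.E./A = 738.1/85 = 8.684 MeV/nucleon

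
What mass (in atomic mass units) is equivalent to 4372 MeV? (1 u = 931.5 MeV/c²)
m = E/c² = 4.694 u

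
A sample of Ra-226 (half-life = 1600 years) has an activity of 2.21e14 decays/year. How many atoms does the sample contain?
N = A/λ = 5.101e17 atoms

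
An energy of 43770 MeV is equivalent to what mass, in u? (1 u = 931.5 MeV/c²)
m = E/c² = 46.99 u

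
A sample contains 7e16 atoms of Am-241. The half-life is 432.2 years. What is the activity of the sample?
A = λN = 1.123e14 decays/year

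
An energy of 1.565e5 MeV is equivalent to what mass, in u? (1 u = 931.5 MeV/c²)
m = E/c² = 168 u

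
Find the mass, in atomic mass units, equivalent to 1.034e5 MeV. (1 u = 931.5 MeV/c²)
m = E/c² = 111 u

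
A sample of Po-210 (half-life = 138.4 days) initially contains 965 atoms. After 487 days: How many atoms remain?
N = N₀(1/2)^(t/t½) = 84.19 atoms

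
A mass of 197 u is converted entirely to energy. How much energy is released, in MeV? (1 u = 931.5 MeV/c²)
E = mc² = 1.835e5 MeV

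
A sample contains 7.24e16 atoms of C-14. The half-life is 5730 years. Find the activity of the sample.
A = λN = 8.758e12 decays/year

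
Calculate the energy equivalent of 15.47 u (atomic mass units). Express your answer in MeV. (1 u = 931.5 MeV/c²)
E = mc² = 14410 MeV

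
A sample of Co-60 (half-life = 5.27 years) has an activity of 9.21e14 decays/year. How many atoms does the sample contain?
N = A/λ = 7.002e15 atoms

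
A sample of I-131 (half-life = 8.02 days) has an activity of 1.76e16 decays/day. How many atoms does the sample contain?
N = A/λ = 2.036e17 atoms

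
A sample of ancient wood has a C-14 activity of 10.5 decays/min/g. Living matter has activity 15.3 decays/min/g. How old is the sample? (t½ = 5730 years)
Age = t½ × log₂(A₀/A) = 3112 years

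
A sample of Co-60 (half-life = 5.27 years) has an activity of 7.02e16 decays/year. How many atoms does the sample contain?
N = A/λ = 5.337e17 atoms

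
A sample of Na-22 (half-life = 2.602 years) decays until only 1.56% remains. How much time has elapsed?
t = t½ × log₂(N₀/N) = 15.62 years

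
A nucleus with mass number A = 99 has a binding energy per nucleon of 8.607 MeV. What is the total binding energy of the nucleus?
B.E. = 8.607 × 99 = 852.1 MeV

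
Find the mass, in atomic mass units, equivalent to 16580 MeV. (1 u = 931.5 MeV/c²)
m = E/c² = 17.8 u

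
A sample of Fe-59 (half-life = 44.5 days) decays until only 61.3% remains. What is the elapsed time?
t = t½ × log₂(N₀/N) = 31.42 days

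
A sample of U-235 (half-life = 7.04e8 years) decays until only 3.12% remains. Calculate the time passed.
t = t½ × log₂(N₀/N) = 3.522e9 years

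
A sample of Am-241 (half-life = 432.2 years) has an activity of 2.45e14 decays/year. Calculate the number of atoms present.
N = A/λ = 1.528e17 atoms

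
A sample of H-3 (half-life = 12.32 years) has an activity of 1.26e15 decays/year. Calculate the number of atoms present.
N = A/λ = 2.24e16 atoms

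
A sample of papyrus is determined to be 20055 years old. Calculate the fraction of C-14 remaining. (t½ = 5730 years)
N/N₀ = (1/2)^(t/t½) = 0.08839 = 8.84%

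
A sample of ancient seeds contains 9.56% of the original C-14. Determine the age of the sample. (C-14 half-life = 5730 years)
Age = t½ × log₂(1/ratio) = 19410 years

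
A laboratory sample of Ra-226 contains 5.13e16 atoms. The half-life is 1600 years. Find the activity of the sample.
A = λN = 2.222e13 decays/year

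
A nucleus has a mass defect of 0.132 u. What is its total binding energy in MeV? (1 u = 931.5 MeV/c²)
B.E. = Δm × 931.5 = 123 MeV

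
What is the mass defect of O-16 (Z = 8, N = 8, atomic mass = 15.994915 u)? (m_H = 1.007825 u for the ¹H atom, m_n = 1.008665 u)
Δm = Z·m_H + N·m_n − M = 0.137 u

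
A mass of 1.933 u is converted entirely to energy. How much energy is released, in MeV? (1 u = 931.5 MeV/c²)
E = mc² = 1801 MeV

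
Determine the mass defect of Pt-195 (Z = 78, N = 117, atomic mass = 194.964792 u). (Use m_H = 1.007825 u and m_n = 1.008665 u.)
Δm = Z·m_H + N·m_n − M = 1.659 u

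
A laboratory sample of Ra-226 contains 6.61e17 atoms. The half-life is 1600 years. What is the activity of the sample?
A = λN = 2.864e14 decays/year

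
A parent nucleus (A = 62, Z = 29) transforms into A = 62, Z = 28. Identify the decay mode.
ΔA = 0, ΔZ = -1 ⇒ beta-plus decay (β⁺) or electron capture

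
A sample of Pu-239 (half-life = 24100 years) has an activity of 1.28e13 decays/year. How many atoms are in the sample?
N = A/λ = 4.45e17 atoms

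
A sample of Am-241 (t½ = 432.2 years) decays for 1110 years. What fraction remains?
N/N₀ = (1/2)^(t/t½) = 0.1686 = 16.9%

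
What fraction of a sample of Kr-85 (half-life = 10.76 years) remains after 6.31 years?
N/N₀ = (1/2)^(t/t½) = 0.666 = 66.6%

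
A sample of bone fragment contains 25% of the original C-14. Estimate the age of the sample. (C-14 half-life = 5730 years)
Age = t½ × log₂(1/ratio) = 11460 years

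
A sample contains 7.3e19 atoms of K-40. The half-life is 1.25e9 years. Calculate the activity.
A = λN = 4.048e10 decays/year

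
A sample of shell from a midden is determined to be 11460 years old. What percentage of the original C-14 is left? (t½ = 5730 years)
N/N₀ = (1/2)^(t/t½) = 0.25 = 25%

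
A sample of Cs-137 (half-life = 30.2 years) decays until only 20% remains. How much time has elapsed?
t = t½ × log₂(N₀/N) = 70.12 years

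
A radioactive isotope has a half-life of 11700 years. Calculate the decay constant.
λ = ln(2)/t½ = 5.924e-5 year⁻¹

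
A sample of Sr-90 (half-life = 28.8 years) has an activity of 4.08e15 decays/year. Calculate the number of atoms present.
N = A/λ = 1.695e17 atoms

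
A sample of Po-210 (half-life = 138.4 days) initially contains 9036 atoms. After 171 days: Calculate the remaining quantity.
N = N₀(1/2)^(t/t½) = 3837 atoms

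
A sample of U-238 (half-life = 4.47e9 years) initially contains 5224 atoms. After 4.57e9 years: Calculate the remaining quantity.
N = N₀(1/2)^(t/t½) = 2572 atoms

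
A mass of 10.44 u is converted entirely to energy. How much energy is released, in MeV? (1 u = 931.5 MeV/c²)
E = mc² = 9725 MeV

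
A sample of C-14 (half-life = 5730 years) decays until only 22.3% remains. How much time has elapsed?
t = t½ × log₂(N₀/N) = 12400 years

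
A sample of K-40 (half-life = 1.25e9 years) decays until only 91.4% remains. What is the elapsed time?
t = t½ × log₂(N₀/N) = 1.622e8 years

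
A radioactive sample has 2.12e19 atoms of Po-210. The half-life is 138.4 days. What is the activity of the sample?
A = λN = 1.062e17 decays/day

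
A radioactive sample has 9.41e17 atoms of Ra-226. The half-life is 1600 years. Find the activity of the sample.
A = λN = 4.077e14 decays/year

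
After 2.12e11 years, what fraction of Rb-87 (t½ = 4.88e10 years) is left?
N/N₀ = (1/2)^(t/t½) = 0.04923 = 4.92%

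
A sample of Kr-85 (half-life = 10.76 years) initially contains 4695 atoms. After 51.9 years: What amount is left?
N = N₀(1/2)^(t/t½) = 165.8 atoms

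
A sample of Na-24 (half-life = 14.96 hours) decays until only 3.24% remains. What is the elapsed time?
t = t½ × log₂(N₀/N) = 74.02 hours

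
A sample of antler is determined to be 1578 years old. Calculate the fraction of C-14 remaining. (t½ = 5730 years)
N/N₀ = (1/2)^(t/t½) = 0.8262 = 82.6%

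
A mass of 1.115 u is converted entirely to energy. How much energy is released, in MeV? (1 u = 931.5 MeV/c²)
E = mc² = 1039 MeV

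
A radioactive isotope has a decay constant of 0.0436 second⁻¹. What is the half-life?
t½ = ln(2)/λ = 15.9 seconds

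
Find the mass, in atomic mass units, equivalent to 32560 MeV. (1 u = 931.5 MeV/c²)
m = E/c² = 34.95 u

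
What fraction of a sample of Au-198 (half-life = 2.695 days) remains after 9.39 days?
N/N₀ = (1/2)^(t/t½) = 0.08936 = 8.94%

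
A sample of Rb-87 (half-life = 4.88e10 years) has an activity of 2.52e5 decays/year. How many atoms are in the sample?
N = A/λ = 1.774e16 atoms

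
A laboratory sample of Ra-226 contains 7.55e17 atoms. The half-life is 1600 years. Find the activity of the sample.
A = λN = 3.271e14 decays/year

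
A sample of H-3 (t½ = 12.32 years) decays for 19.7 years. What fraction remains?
N/N₀ = (1/2)^(t/t½) = 0.3301 = 33%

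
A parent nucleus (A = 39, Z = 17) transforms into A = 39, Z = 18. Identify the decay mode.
ΔA = 0, ΔZ = +1 ⇒ beta-minus decay (β⁻)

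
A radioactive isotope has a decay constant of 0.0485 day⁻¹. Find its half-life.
t½ = ln(2)/λ = 14.29 days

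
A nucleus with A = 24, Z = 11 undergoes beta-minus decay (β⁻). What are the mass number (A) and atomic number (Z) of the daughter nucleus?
Daughter: A = 24, Z = 12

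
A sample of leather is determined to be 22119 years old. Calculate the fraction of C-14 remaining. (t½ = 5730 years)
N/N₀ = (1/2)^(t/t½) = 0.06886 = 6.89%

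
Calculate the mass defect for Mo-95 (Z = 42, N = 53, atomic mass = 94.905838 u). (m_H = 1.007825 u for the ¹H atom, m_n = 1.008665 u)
Δm = Z·m_H + N·m_n − M = 0.8821 u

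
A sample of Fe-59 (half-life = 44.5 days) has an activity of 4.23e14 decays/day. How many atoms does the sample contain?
N = A/λ = 2.716e16 atoms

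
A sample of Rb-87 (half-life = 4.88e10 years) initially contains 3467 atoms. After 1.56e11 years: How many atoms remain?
N = N₀(1/2)^(t/t½) = 378.1 atoms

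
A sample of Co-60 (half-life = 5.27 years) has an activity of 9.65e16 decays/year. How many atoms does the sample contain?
N = A/λ = 7.337e17 atoms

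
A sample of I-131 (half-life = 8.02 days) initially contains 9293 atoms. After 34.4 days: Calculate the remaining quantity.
N = N₀(1/2)^(t/t½) = 475.3 atoms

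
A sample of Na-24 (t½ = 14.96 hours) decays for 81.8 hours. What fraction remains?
N/N₀ = (1/2)^(t/t½) = 0.02259 = 2.26%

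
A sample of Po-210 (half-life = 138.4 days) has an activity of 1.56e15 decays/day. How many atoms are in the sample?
N = A/λ = 3.115e17 atoms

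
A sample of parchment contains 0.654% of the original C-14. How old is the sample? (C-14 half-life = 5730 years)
Age = t½ × log₂(1/ratio) = 41580 years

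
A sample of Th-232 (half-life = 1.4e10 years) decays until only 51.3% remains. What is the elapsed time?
t = t½ × log₂(N₀/N) = 1.348e10 years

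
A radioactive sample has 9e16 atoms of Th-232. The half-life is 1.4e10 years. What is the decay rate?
A = λN = 4.456e6 decays/year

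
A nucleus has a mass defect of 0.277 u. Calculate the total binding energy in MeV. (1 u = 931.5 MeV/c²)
B.E. = Δm × 931.5 = 258 MeV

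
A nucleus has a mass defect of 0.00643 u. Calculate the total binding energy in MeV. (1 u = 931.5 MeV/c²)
B.E. = Δm × 931.5 = 5.99 MeV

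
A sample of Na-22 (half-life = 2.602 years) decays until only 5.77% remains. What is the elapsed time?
t = t½ × log₂(N₀/N) = 10.71 years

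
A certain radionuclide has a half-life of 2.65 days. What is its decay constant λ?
λ = ln(2)/t½ = 0.2616 day⁻¹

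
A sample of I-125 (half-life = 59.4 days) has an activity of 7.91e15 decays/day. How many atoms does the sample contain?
N = A/λ = 6.779e17 atoms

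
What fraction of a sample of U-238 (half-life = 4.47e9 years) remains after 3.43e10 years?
N/N₀ = (1/2)^(t/t½) = 0.004899 = 0.49%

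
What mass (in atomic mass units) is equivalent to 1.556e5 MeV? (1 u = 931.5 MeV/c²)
m = E/c² = 167 u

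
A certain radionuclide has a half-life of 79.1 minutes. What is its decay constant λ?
λ = ln(2)/t½ = 0.008763 minute⁻¹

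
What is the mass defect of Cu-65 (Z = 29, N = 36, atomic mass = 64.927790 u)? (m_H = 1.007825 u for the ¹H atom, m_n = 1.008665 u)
Δm = Z·m_H + N·m_n − M = 0.6111 u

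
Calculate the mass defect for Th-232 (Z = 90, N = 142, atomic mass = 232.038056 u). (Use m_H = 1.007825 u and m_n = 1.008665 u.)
Δm = Z·m_H + N·m_n − M = 1.897 u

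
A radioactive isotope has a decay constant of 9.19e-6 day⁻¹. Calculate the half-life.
t½ = ln(2)/λ = 75420 days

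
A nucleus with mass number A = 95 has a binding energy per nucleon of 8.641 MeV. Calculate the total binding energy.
B.E. = 8.641 × 95 = 820.9 MeV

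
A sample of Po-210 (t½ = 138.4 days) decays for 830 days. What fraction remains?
N/N₀ = (1/2)^(t/t½) = 0.01566 = 1.57%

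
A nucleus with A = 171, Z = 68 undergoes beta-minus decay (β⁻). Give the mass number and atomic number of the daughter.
Daughter: A = 171, Z = 69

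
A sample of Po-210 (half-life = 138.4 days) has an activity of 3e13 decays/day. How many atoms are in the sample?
N = A/λ = 5.99e15 atoms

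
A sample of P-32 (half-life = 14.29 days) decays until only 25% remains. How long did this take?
t = t½ × log₂(N₀/N) = 28.58 days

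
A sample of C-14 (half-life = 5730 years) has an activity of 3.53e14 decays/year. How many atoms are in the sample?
N = A/λ = 2.918e18 atoms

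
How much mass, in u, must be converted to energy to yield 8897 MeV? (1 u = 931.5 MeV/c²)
m = E/c² = 9.551 u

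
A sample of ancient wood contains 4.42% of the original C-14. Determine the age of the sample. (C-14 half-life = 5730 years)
Age = t½ × log₂(1/ratio) = 25780 years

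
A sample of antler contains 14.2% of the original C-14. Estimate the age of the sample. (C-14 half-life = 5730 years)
Age = t½ × log₂(1/ratio) = 16140 years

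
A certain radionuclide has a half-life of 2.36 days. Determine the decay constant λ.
λ = ln(2)/t½ = 0.2937 day⁻¹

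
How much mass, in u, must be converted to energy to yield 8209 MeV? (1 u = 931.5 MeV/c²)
m = E/c² = 8.813 u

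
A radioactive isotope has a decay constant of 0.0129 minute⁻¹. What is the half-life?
t½ = ln(2)/λ = 53.73 minutes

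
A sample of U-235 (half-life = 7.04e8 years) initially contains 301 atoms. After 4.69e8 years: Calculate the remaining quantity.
N = N₀(1/2)^(t/t½) = 189.7 atoms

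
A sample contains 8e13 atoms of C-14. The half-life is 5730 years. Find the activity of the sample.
A = λN = 9.677e9 decays/year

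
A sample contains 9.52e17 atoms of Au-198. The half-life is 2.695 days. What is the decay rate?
A = λN = 2.449e17 decays/day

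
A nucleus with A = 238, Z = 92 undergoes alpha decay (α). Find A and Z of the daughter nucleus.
Daughter: A = 234, Z = 90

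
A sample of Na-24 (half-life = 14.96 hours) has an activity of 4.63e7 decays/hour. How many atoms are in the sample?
N = A/λ = 9.993e8 atoms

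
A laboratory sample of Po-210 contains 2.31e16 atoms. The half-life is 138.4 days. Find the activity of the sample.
A = λN = 1.157e14 decays/day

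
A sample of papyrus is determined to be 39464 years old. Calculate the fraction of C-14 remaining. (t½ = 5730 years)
N/N₀ = (1/2)^(t/t½) = 0.008447 = 0.845%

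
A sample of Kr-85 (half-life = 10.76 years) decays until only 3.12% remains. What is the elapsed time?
t = t½ × log₂(N₀/N) = 53.82 years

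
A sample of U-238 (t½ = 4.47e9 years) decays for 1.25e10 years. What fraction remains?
N/N₀ = (1/2)^(t/t½) = 0.1439 = 14.4%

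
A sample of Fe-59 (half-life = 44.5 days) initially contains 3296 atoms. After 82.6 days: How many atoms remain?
N = N₀(1/2)^(t/t½) = 910.4 atoms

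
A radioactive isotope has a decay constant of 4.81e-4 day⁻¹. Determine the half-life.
t½ = ln(2)/λ = 1441 days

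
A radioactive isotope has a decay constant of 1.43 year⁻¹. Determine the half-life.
t½ = ln(2)/λ = 0.4847 years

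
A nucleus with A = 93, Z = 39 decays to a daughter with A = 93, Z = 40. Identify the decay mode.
ΔA = 0, ΔZ = +1 ⇒ beta-minus decay (β⁻)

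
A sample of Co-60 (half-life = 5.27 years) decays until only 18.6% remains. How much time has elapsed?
t = t½ × log₂(N₀/N) = 12.79 years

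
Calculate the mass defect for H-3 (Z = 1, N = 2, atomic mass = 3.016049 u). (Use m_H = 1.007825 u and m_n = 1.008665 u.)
Δm = Z·m_H + N·m_n − M = 0.009106 u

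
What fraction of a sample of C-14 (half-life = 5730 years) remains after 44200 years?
N/N₀ = (1/2)^(t/t½) = 0.004763 = 0.476%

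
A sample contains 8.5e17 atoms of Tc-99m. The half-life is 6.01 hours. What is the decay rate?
A = λN = 9.803e16 decays/hour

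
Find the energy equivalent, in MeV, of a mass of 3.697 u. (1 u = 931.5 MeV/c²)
E = mc² = 3444 MeV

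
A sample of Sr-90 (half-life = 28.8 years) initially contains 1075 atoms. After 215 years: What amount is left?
N = N₀(1/2)^(t/t½) = 6.083 atoms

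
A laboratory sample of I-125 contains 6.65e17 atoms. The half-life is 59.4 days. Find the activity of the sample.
A = λN = 7.76e15 decays/day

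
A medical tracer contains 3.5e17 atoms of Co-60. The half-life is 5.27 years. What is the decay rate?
A = λN = 4.603e16 decays/year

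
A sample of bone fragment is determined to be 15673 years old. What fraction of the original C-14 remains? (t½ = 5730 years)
N/N₀ = (1/2)^(t/t½) = 0.1502 = 15%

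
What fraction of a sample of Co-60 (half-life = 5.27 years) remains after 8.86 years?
N/N₀ = (1/2)^(t/t½) = 0.3118 = 31.2%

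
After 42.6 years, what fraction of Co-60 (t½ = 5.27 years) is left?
N/N₀ = (1/2)^(t/t½) = 0.003687 = 0.369%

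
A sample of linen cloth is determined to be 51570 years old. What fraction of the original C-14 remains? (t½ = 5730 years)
N/N₀ = (1/2)^(t/t½) = 0.001953 = 0.195%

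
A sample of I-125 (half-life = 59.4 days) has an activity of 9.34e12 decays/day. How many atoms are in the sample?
N = A/λ = 8.004e14 atoms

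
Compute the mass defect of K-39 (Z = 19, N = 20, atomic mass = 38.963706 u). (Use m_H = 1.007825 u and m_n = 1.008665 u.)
Δm = Z·m_H + N·m_n − M = 0.3583 u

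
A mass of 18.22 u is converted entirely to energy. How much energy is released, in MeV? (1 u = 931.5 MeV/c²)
E = mc² = 16970 MeV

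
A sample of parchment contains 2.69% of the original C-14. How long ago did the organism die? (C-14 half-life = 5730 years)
Age = t½ × log₂(1/ratio) = 29890 years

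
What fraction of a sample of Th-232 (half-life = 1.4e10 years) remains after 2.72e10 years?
N/N₀ = (1/2)^(t/t½) = 0.2601 = 26%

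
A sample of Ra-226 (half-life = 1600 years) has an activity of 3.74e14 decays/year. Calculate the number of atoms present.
N = A/λ = 8.633e17 atoms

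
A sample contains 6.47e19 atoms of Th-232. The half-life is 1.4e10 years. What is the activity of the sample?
A = λN = 3.203e9 decays/year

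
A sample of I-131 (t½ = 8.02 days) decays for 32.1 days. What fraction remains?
N/N₀ = (1/2)^(t/t½) = 0.06239 = 6.24%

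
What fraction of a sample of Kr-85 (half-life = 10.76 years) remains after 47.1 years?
N/N₀ = (1/2)^(t/t½) = 0.04812 = 4.81%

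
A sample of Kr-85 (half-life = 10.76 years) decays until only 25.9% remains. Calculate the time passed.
t = t½ × log₂(N₀/N) = 20.97 years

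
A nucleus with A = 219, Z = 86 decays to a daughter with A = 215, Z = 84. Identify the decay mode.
ΔA = -4, ΔZ = -2 ⇒ alpha decay (α)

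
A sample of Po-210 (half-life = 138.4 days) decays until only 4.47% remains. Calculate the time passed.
t = t½ × log₂(N₀/N) = 620.5 days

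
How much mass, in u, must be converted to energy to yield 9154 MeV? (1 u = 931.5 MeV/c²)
m = E/c² = 9.827 u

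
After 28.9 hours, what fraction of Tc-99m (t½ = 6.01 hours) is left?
N/N₀ = (1/2)^(t/t½) = 0.03568 = 3.57%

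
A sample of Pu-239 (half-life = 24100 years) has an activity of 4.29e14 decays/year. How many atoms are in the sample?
N = A/λ = 1.492e19 atoms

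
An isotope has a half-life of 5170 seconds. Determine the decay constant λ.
λ = ln(2)/t½ = 1.341e-4 second⁻¹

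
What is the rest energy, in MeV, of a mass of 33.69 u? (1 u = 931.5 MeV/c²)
E = mc² = 31380 MeV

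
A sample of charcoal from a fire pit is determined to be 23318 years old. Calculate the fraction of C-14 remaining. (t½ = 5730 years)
N/N₀ = (1/2)^(t/t½) = 0.05956 = 5.96%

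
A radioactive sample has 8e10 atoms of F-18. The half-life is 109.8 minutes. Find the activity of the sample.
A = λN = 5.05e8 decays/minute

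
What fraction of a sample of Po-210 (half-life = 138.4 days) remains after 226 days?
N/N₀ = (1/2)^(t/t½) = 0.3224 = 32.2%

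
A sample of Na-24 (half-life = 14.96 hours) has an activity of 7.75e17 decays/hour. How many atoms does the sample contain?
N = A/λ = 1.673e19 atoms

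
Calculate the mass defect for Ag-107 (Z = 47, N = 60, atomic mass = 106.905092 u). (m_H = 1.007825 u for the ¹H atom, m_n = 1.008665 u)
Δm = Z·m_H + N·m_n − M = 0.9826 u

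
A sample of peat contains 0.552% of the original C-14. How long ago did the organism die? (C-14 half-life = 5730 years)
Age = t½ × log₂(1/ratio) = 42980 years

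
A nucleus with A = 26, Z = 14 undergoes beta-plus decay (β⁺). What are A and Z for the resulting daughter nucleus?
Daughter: A = 26, Z = 13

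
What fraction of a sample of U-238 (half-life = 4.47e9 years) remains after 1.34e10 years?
N/N₀ = (1/2)^(t/t½) = 0.1252 = 12.5%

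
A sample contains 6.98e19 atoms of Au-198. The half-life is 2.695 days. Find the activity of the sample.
A = λN = 1.795e19 decays/day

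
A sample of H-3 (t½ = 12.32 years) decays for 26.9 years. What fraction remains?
N/N₀ = (1/2)^(t/t½) = 0.2201 = 22%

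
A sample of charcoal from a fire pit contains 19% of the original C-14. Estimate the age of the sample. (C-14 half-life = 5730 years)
Age = t½ × log₂(1/ratio) = 13730 years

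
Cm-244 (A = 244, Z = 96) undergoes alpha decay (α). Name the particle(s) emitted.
α particle = ⁴₂He (2 protons + 2 neutrons)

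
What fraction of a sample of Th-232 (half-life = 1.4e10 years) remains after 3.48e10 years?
N/N₀ = (1/2)^(t/t½) = 0.1785 = 17.9%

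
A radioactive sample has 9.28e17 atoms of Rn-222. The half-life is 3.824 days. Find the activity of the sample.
A = λN = 1.682e17 decays/day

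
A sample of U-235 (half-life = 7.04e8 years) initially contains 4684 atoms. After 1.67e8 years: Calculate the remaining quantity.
N = N₀(1/2)^(t/t½) = 3974 atoms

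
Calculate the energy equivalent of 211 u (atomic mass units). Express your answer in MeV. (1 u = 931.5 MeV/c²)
E = mc² = 1.965e5 MeV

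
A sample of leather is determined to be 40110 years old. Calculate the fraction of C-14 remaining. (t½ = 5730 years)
N/N₀ = (1/2)^(t/t½) = 0.007812 = 0.781%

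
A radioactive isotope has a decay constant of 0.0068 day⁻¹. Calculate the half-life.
t½ = ln(2)/λ = 101.9 days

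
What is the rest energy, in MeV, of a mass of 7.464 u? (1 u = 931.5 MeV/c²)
E = mc² = 6953 MeV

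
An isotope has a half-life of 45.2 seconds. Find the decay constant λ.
λ = ln(2)/t½ = 0.01534 second⁻¹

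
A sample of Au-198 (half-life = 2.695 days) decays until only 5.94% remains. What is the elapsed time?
t = t½ × log₂(N₀/N) = 10.98 days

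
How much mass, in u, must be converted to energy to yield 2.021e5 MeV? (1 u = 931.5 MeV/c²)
m = E/c² = 217 u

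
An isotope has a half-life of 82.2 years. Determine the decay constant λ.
λ = ln(2)/t½ = 0.008432 year⁻¹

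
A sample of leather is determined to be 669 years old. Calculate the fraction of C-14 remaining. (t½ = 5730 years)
N/N₀ = (1/2)^(t/t½) = 0.9223 = 92.2%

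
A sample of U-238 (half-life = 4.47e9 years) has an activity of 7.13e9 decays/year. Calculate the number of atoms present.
N = A/λ = 4.598e19 atoms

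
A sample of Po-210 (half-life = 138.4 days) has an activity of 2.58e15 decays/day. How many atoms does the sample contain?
N = A/λ = 5.151e17 atoms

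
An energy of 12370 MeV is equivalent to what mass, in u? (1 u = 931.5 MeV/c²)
m = E/c² = 13.28 u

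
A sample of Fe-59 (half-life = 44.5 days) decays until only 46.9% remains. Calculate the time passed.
t = t½ × log₂(N₀/N) = 48.61 days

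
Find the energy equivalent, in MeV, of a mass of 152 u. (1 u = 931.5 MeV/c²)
E = mc² = 1.416e5 MeV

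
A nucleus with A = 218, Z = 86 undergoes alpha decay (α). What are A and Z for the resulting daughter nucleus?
Daughter: A = 214, Z = 84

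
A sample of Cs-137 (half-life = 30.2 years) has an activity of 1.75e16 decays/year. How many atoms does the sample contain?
N = A/λ = 7.625e17 atoms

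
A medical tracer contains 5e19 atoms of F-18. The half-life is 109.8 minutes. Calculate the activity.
A = λN = 3.156e17 decays/minute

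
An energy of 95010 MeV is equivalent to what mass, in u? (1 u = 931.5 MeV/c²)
m = E/c² = 102 u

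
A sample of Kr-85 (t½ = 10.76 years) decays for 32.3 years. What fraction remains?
N/N₀ = (1/2)^(t/t½) = 0.1248 = 12.5%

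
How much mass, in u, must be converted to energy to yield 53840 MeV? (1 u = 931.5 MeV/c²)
m = E/c² = 57.8 u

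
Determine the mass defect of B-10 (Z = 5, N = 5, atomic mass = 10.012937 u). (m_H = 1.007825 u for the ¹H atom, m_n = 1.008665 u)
Δm = Z·m_H + N·m_n − M = 0.06951 u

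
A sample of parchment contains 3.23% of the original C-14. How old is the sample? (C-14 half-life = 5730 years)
Age = t½ × log₂(1/ratio) = 28380 years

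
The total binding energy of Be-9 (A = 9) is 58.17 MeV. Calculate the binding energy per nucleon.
B.E./A = 58.17/9 = 6.463 MeV/nucleon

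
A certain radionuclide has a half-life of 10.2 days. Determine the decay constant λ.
λ = ln(2)/t½ = 0.06796 day⁻¹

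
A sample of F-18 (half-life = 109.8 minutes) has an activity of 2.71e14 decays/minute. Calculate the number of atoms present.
N = A/λ = 4.293e16 atoms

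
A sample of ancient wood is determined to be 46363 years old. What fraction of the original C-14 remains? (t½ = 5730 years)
N/N₀ = (1/2)^(t/t½) = 0.003667 = 0.367%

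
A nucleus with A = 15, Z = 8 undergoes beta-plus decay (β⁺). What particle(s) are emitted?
β⁺: positron (e⁺) + neutrino (νₑ)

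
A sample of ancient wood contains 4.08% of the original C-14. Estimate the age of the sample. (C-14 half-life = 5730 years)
Age = t½ × log₂(1/ratio) = 26450 years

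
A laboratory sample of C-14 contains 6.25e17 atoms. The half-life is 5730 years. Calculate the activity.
A = λN = 7.561e13 decays/year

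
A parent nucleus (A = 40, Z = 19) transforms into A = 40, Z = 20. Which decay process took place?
ΔA = 0, ΔZ = +1 ⇒ beta-minus decay (β⁻)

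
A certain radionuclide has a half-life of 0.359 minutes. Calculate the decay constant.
λ = ln(2)/t½ = 1.931 minute⁻¹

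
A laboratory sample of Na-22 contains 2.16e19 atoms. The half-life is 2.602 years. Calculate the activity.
A = λN = 5.754e18 decays/year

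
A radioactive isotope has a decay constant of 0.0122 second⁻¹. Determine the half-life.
t½ = ln(2)/λ = 56.82 seconds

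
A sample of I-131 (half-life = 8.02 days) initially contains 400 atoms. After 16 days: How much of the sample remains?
N = N₀(1/2)^(t/t½) = 100.3 atoms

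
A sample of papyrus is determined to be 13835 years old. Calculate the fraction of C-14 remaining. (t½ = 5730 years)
N/N₀ = (1/2)^(t/t½) = 0.1876 = 18.8%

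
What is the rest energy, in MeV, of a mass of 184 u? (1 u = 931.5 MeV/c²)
E = mc² = 1.714e5 MeV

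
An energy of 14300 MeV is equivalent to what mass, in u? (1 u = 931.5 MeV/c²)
m = E/c² = 15.35 u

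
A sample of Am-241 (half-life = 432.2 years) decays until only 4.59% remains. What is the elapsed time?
t = t½ × log₂(N₀/N) = 1921 years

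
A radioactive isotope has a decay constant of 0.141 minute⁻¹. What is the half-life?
t½ = ln(2)/λ = 4.916 minutes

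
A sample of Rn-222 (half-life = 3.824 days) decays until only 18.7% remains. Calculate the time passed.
t = t½ × log₂(N₀/N) = 9.25 days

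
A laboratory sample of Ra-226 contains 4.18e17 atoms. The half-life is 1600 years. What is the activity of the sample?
A = λN = 1.811e14 decays/year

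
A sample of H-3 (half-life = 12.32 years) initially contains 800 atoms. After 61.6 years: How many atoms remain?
N = N₀(1/2)^(t/t½) = 25 atoms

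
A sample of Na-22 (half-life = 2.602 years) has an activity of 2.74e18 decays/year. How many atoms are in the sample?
N = A/λ = 1.029e19 atoms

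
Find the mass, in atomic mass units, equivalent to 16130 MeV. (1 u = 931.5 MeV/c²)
m = E/c² = 17.32 u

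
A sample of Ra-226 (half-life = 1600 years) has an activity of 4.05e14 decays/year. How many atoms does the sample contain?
N = A/λ = 9.349e17 atoms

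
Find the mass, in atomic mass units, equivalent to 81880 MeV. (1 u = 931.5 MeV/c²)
m = E/c² = 87.9 u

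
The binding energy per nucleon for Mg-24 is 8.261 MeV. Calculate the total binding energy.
B.E. = 8.261 × 24 = 198.3 MeV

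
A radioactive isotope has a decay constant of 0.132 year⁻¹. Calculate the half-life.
t½ = ln(2)/λ = 5.251 years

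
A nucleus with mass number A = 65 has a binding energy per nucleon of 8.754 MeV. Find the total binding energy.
B.E. = 8.754 × 65 = 569 MeV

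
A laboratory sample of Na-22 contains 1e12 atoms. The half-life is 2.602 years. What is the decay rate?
A = λN = 2.664e11 decays/year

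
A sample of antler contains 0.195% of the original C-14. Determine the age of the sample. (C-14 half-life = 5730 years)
Age = t½ × log₂(1/ratio) = 51580 years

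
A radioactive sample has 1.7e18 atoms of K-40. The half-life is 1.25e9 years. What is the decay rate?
A = λN = 9.427e8 decays/year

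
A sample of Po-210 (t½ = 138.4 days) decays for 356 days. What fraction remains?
N/N₀ = (1/2)^(t/t½) = 0.1681 = 16.8%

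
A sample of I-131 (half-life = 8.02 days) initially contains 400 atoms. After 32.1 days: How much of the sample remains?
N = N₀(1/2)^(t/t½) = 24.96 atoms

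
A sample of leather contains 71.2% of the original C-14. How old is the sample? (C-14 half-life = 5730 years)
Age = t½ × log₂(1/ratio) = 2808 years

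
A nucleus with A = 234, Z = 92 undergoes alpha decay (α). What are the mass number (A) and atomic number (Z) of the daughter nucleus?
Daughter: A = 230, Z = 90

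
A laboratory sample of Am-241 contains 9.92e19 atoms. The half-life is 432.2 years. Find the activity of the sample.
A = λN = 1.591e17 decays/year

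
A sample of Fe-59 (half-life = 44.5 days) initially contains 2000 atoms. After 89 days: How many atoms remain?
N = N₀(1/2)^(t/t½) = 500 atoms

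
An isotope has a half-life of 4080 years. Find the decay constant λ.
λ = ln(2)/t½ = 1.699e-4 year⁻¹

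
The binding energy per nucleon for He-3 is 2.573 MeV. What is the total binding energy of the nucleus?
B.E. = 2.573 × 3 = 7.719 MeV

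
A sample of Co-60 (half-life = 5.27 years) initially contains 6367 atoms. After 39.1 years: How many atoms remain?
N = N₀(1/2)^(t/t½) = 37.2 atoms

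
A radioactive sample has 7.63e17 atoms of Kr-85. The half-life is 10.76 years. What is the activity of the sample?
A = λN = 4.915e16 decays/year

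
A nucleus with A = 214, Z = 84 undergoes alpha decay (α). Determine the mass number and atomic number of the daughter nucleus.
Daughter: A = 210, Z = 82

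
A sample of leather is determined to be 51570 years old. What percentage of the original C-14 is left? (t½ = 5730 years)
N/N₀ = (1/2)^(t/t½) = 0.001953 = 0.195%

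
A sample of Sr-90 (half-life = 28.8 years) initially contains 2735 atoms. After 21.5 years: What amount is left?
N = N₀(1/2)^(t/t½) = 1630 atoms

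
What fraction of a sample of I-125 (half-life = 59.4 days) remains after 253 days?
N/N₀ = (1/2)^(t/t½) = 0.05222 = 5.22%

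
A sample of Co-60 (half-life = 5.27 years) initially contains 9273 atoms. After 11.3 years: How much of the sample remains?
N = N₀(1/2)^(t/t½) = 2098 atoms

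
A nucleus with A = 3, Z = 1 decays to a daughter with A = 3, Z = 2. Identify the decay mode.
ΔA = 0, ΔZ = +1 ⇒ beta-minus decay (β⁻)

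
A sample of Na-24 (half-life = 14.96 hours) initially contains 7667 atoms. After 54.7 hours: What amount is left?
N = N₀(1/2)^(t/t½) = 608 atoms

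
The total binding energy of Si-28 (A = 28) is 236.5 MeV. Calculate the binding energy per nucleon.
B.E./A = 236.5/28 = 8.446 MeV/nucleon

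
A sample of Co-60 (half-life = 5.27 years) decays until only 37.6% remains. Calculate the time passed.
t = t½ × log₂(N₀/N) = 7.437 years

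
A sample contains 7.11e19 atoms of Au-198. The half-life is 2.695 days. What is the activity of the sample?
A = λN = 1.829e19 decays/day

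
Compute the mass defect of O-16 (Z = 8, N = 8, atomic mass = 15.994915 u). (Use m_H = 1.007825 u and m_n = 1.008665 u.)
Δm = Z·m_H + N·m_n − M = 0.137 u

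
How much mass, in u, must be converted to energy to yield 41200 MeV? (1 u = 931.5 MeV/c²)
m = E/c² = 44.23 u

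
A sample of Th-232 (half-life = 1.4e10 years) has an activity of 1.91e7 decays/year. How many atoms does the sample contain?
N = A/λ = 3.858e17 atoms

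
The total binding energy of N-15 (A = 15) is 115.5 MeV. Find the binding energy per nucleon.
B.E./A = 115.5/15 = 7.7 MeV/nucleon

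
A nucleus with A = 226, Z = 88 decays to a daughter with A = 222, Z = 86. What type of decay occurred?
ΔA = -4, ΔZ = -2 ⇒ alpha decay (α)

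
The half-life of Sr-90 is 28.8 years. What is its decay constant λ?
λ = ln(2)/t½ = 0.02407 year⁻¹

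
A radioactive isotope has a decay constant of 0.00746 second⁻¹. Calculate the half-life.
t½ = ln(2)/λ = 92.92 seconds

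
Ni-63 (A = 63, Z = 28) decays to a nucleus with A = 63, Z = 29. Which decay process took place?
ΔA = 0, ΔZ = +1 ⇒ beta-minus decay (β⁻)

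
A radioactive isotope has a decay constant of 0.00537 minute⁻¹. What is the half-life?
t½ = ln(2)/λ = 129.1 minutes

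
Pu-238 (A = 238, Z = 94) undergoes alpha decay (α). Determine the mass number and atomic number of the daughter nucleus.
Daughter: A = 234, Z = 92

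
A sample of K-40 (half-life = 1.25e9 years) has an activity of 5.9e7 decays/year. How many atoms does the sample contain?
N = A/λ = 1.064e17 atoms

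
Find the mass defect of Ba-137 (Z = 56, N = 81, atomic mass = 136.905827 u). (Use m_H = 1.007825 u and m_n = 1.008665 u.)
Δm = Z·m_H + N·m_n − M = 1.234 u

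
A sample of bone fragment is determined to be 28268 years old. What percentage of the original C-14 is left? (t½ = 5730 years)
N/N₀ = (1/2)^(t/t½) = 0.03273 = 3.27%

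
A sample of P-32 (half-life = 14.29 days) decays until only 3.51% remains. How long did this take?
t = t½ × log₂(N₀/N) = 69.05 days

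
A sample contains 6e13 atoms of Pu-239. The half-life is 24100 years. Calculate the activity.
A = λN = 1.726e9 decays/year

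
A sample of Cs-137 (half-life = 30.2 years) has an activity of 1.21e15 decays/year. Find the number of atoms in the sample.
N = A/λ = 5.272e16 atoms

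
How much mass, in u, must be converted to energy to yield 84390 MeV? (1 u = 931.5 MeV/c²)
m = E/c² = 90.6 u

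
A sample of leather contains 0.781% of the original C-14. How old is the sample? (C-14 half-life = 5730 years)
Age = t½ × log₂(1/ratio) = 40110 years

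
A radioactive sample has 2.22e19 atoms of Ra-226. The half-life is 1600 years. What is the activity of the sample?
A = λN = 9.617e15 decays/year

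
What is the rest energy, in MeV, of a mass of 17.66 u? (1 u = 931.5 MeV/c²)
E = mc² = 16450 MeV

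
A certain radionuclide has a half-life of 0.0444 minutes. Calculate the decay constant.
λ = ln(2)/t½ = 15.61 minute⁻¹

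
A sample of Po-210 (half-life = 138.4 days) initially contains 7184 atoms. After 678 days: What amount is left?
N = N₀(1/2)^(t/t½) = 240.8 atoms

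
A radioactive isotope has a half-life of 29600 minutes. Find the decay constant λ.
λ = ln(2)/t½ = 2.342e-5 minute⁻¹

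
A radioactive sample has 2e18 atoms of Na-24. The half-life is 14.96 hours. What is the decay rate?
A = λN = 9.267e16 decays/hour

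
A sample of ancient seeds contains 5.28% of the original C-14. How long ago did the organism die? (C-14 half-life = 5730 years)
Age = t½ × log₂(1/ratio) = 24310 years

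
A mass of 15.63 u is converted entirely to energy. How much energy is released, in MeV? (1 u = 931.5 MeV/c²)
E = mc² = 14560 MeV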